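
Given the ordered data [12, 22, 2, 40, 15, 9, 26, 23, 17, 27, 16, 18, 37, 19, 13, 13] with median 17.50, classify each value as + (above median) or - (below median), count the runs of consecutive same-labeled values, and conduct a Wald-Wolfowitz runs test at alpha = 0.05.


Step 1: Compute median = 17.50; label A = above, B = below.
Labels in order: BABABBAABABAAABB  (n_A = 8, n_B = 8)
Step 2: Count runs R = 11.
Step 3: Under H0 (random ordering), E[R] = 2*n_A*n_B/(n_A+n_B) + 1 = 2*8*8/16 + 1 = 9.0000.
        Var[R] = 2*n_A*n_B*(2*n_A*n_B - n_A - n_B) / ((n_A+n_B)^2 * (n_A+n_B-1)) = 14336/3840 = 3.7333.
        SD[R] = 1.9322.
Step 4: Continuity-corrected z = (R - 0.5 - E[R]) / SD[R] = (11 - 0.5 - 9.0000) / 1.9322 = 0.7763.
Step 5: Two-sided p-value via normal approximation = 2*(1 - Phi(|z|)) = 0.437558.
Step 6: alpha = 0.05. fail to reject H0.

R = 11, z = 0.7763, p = 0.437558, fail to reject H0.


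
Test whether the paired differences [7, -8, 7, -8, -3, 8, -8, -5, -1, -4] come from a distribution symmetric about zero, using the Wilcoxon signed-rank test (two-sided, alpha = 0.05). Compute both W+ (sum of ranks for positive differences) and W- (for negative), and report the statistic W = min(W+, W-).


Step 1: Drop any zero differences (none here) and take |d_i|.
|d| = [7, 8, 7, 8, 3, 8, 8, 5, 1, 4]
Step 2: Midrank |d_i| (ties get averaged ranks).
ranks: |7|->5.5, |8|->8.5, |7|->5.5, |8|->8.5, |3|->2, |8|->8.5, |8|->8.5, |5|->4, |1|->1, |4|->3
Step 3: Attach original signs; sum ranks with positive sign and with negative sign.
W+ = 5.5 + 5.5 + 8.5 = 19.5
W- = 8.5 + 8.5 + 2 + 8.5 + 4 + 1 + 3 = 35.5
(Check: W+ + W- = 55 should equal n(n+1)/2 = 55.)
Step 4: Test statistic W = min(W+, W-) = 19.5.
Step 5: Ties in |d|, so use the tie-corrected normal approximation.
        E[W] = n(n+1)/4 = 10*11/4 = 27.5.
        Tie groups: |d|=7 (t=2), |d|=8 (t=4); sum(t^3 - t) = 66.
        Var[W] = n(n+1)(2n+1)/24 - sum(t^3-t)/48 = 2310/24 - 66/48 = 94.875.
        z = (W - E[W]) / sqrt(Var[W]) = (19.5 - 27.5) / 9.7404 = -0.8213.
        Two-sided p = 2*Phi(z) = 0.411462.
Step 6: alpha = 0.05. fail to reject H0.

W+ = 19.5, W- = 35.5, W = min = 19.5, p = 0.411462, fail to reject H0.


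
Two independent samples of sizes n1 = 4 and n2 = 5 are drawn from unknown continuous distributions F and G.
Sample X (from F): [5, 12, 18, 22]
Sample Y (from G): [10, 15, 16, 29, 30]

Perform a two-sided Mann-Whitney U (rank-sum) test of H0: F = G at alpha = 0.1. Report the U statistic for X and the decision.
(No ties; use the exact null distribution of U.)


Step 1: Combine and sort all 9 observations; assign midranks.
sorted (value, group): (5,X), (10,Y), (12,X), (15,Y), (16,Y), (18,X), (22,X), (29,Y), (30,Y)
ranks: 5->1, 10->2, 12->3, 15->4, 16->5, 18->6, 22->7, 29->8, 30->9
Step 2: Rank sum for X: R1 = 1 + 3 + 6 + 7 = 17.
Step 3: U_X = R1 - n1(n1+1)/2 = 17 - 4*5/2 = 17 - 10 = 7.
       U_Y = n1*n2 - U_X = 20 - 7 = 13.
Step 4: No ties, so the exact null distribution of U (based on enumerating the C(9,4) = 126 equally likely rank assignments) gives the two-sided p-value.
Step 5: p-value = 0.555556; compare to alpha = 0.1. fail to reject H0.

U_X = 7, p = 0.555556, fail to reject H0 at alpha = 0.1.


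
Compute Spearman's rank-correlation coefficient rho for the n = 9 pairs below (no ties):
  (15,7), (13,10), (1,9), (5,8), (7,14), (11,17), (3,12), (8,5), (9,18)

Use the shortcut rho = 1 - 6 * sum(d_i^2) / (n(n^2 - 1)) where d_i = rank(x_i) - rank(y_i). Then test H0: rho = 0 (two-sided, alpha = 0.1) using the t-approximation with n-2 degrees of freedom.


Step 1: Rank x and y separately (midranks; no ties here).
rank(x): 15->9, 13->8, 1->1, 5->3, 7->4, 11->7, 3->2, 8->5, 9->6
rank(y): 7->2, 10->5, 9->4, 8->3, 14->7, 17->8, 12->6, 5->1, 18->9
Step 2: d_i = R_x(i) - R_y(i); compute d_i^2.
  (9-2)^2=49, (8-5)^2=9, (1-4)^2=9, (3-3)^2=0, (4-7)^2=9, (7-8)^2=1, (2-6)^2=16, (5-1)^2=16, (6-9)^2=9
sum(d^2) = 118.
Step 3: rho = 1 - 6*118 / (9*(9^2 - 1)) = 1 - 708/720 = 0.016667.
Step 4: Under H0, t = rho * sqrt((n-2)/(1-rho^2)) = 0.0441 ~ t(7).
Step 5: Two-sided p-value from the t-distribution with 7 df = 0.966055.
Step 6: alpha = 0.1. fail to reject H0.

rho = 0.0167, p = 0.966055, fail to reject H0 at alpha = 0.1.


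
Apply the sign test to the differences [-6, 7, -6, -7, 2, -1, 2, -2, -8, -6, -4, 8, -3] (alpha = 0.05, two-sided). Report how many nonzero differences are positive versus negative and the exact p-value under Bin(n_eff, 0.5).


Step 1: Discard zero differences. Original n = 13; n_eff = number of nonzero differences = 13.
Nonzero differences (with sign): -6, +7, -6, -7, +2, -1, +2, -2, -8, -6, -4, +8, -3
Step 2: Count signs: positive = 4, negative = 9.
Step 3: Under H0: P(positive) = 0.5, so the number of positives S ~ Bin(13, 0.5).
Step 4: Two-sided exact p-value = sum of Bin(13,0.5) probabilities at or below the observed probability = 0.266846.
Step 5: alpha = 0.05. fail to reject H0.

n_eff = 13, pos = 4, neg = 9, p = 0.266846, fail to reject H0.


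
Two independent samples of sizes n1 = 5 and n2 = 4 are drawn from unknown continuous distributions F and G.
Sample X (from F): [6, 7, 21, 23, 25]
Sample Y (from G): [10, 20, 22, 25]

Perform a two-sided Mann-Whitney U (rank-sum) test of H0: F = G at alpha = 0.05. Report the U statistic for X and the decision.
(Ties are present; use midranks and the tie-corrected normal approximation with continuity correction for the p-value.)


Step 1: Combine and sort all 9 observations; assign midranks.
sorted (value, group): (6,X), (7,X), (10,Y), (20,Y), (21,X), (22,Y), (23,X), (25,X), (25,Y)
ranks: 6->1, 7->2, 10->3, 20->4, 21->5, 22->6, 23->7, 25->8.5, 25->8.5
Step 2: Rank sum for X: R1 = 1 + 2 + 5 + 7 + 8.5 = 23.5.
Step 3: U_X = R1 - n1(n1+1)/2 = 23.5 - 5*6/2 = 23.5 - 15 = 8.5.
       U_Y = n1*n2 - U_X = 20 - 8.5 = 11.5.
Step 4: Ties are present, so use the tie-corrected normal approximation (with continuity correction) for the p-value.
Step 5: p-value = 0.805701; compare to alpha = 0.05. fail to reject H0.

U_X = 8.5, p = 0.805701, fail to reject H0 at alpha = 0.05.


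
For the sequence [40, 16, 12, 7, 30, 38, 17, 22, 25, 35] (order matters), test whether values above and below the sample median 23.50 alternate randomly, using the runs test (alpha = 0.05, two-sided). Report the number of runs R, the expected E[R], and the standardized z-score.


Step 1: Compute median = 23.50; label A = above, B = below.
Labels in order: ABBBAABBAA  (n_A = 5, n_B = 5)
Step 2: Count runs R = 5.
Step 3: Under H0 (random ordering), E[R] = 2*n_A*n_B/(n_A+n_B) + 1 = 2*5*5/10 + 1 = 6.0000.
        Var[R] = 2*n_A*n_B*(2*n_A*n_B - n_A - n_B) / ((n_A+n_B)^2 * (n_A+n_B-1)) = 2000/900 = 2.2222.
        SD[R] = 1.4907.
Step 4: Continuity-corrected z = (R + 0.5 - E[R]) / SD[R] = (5 + 0.5 - 6.0000) / 1.4907 = -0.3354.
Step 5: Two-sided p-value via normal approximation = 2*(1 - Phi(|z|)) = 0.737316.
Step 6: alpha = 0.05. fail to reject H0.

R = 5, z = -0.3354, p = 0.737316, fail to reject H0.


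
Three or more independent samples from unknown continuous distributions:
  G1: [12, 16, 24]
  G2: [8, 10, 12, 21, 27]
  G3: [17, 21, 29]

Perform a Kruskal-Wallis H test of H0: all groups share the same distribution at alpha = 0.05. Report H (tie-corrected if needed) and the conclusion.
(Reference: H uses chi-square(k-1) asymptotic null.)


Step 1: Combine all N = 11 observations and assign midranks.
sorted (value, group, rank): (8,G2,1), (10,G2,2), (12,G1,3.5), (12,G2,3.5), (16,G1,5), (17,G3,6), (21,G2,7.5), (21,G3,7.5), (24,G1,9), (27,G2,10), (29,G3,11)
Step 2: Sum ranks within each group.
R_1 = 17.5 (n_1 = 3)
R_2 = 24 (n_2 = 5)
R_3 = 24.5 (n_3 = 3)
Step 3: H = 12/(N(N+1)) * sum(R_i^2/n_i) - 3(N+1)
     = 12/(11*12) * (17.5^2/3 + 24^2/5 + 24.5^2/3) - 3*12
     = 0.090909 * 417.367 - 36
     = 1.942424.
Step 4: Ties present; correction factor C = 1 - 12/(11^3 - 11) = 0.990909. Corrected H = 1.942424 / 0.990909 = 1.960245.
Step 5: Under H0, H ~ chi^2(2); p-value = 0.375265.
Step 6: alpha = 0.05. fail to reject H0.

H = 1.9602, df = 2, p = 0.375265, fail to reject H0.


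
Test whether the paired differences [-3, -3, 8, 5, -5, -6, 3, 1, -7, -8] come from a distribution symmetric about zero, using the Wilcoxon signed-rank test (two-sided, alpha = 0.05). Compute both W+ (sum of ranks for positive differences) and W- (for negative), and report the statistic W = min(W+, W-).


Step 1: Drop any zero differences (none here) and take |d_i|.
|d| = [3, 3, 8, 5, 5, 6, 3, 1, 7, 8]
Step 2: Midrank |d_i| (ties get averaged ranks).
ranks: |3|->3, |3|->3, |8|->9.5, |5|->5.5, |5|->5.5, |6|->7, |3|->3, |1|->1, |7|->8, |8|->9.5
Step 3: Attach original signs; sum ranks with positive sign and with negative sign.
W+ = 9.5 + 5.5 + 3 + 1 = 19
W- = 3 + 3 + 5.5 + 7 + 8 + 9.5 = 36
(Check: W+ + W- = 55 should equal n(n+1)/2 = 55.)
Step 4: Test statistic W = min(W+, W-) = 19.
Step 5: Ties in |d|, so use the tie-corrected normal approximation.
        E[W] = n(n+1)/4 = 10*11/4 = 27.5.
        Tie groups: |d|=3 (t=3), |d|=5 (t=2), |d|=8 (t=2); sum(t^3 - t) = 36.
        Var[W] = n(n+1)(2n+1)/24 - sum(t^3-t)/48 = 2310/24 - 36/48 = 95.5.
        z = (W - E[W]) / sqrt(Var[W]) = (19 - 27.5) / 9.7724 = -0.8698.
        Two-sided p = 2*Phi(z) = 0.384412.
Step 6: alpha = 0.05. fail to reject H0.

W+ = 19, W- = 36, W = min = 19, p = 0.384412, fail to reject H0.


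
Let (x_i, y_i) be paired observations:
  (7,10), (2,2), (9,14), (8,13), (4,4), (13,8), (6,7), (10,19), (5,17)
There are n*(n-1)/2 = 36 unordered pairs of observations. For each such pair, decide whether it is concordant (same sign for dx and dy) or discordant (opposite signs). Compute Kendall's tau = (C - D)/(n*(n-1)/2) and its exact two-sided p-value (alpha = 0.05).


Step 1: Enumerate the 36 unordered pairs (i,j) with i<j and classify each by sign(x_j-x_i) * sign(y_j-y_i).
  (1,2):dx=-5,dy=-8->C; (1,3):dx=+2,dy=+4->C; (1,4):dx=+1,dy=+3->C; (1,5):dx=-3,dy=-6->C
  (1,6):dx=+6,dy=-2->D; (1,7):dx=-1,dy=-3->C; (1,8):dx=+3,dy=+9->C; (1,9):dx=-2,dy=+7->D
  (2,3):dx=+7,dy=+12->C; (2,4):dx=+6,dy=+11->C; (2,5):dx=+2,dy=+2->C; (2,6):dx=+11,dy=+6->C
  (2,7):dx=+4,dy=+5->C; (2,8):dx=+8,dy=+17->C; (2,9):dx=+3,dy=+15->C; (3,4):dx=-1,dy=-1->C
  (3,5):dx=-5,dy=-10->C; (3,6):dx=+4,dy=-6->D; (3,7):dx=-3,dy=-7->C; (3,8):dx=+1,dy=+5->C
  (3,9):dx=-4,dy=+3->D; (4,5):dx=-4,dy=-9->C; (4,6):dx=+5,dy=-5->D; (4,7):dx=-2,dy=-6->C
  (4,8):dx=+2,dy=+6->C; (4,9):dx=-3,dy=+4->D; (5,6):dx=+9,dy=+4->C; (5,7):dx=+2,dy=+3->C
  (5,8):dx=+6,dy=+15->C; (5,9):dx=+1,dy=+13->C; (6,7):dx=-7,dy=-1->C; (6,8):dx=-3,dy=+11->D
  (6,9):dx=-8,dy=+9->D; (7,8):dx=+4,dy=+12->C; (7,9):dx=-1,dy=+10->D; (8,9):dx=-5,dy=-2->C
Step 2: C = 27, D = 9, total pairs = 36.
Step 3: tau = (C - D)/(n(n-1)/2) = (27 - 9)/36 = 0.500000.
Step 4: Exact two-sided p-value (enumerate n! = 362880 permutations of y under H0): p = 0.075176.
Step 5: alpha = 0.05. fail to reject H0.

tau_b = 0.5000 (C=27, D=9), p = 0.075176, fail to reject H0.


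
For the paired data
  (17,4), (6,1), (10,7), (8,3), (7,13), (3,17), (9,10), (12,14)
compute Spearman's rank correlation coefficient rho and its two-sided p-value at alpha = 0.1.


Step 1: Rank x and y separately (midranks; no ties here).
rank(x): 17->8, 6->2, 10->6, 8->4, 7->3, 3->1, 9->5, 12->7
rank(y): 4->3, 1->1, 7->4, 3->2, 13->6, 17->8, 10->5, 14->7
Step 2: d_i = R_x(i) - R_y(i); compute d_i^2.
  (8-3)^2=25, (2-1)^2=1, (6-4)^2=4, (4-2)^2=4, (3-6)^2=9, (1-8)^2=49, (5-5)^2=0, (7-7)^2=0
sum(d^2) = 92.
Step 3: rho = 1 - 6*92 / (8*(8^2 - 1)) = 1 - 552/504 = -0.095238.
Step 4: Under H0, t = rho * sqrt((n-2)/(1-rho^2)) = -0.2343 ~ t(6).
Step 5: Two-sided p-value from the t-distribution with 6 df = 0.822505.
Step 6: alpha = 0.1. fail to reject H0.

rho = -0.0952, p = 0.822505, fail to reject H0 at alpha = 0.1.


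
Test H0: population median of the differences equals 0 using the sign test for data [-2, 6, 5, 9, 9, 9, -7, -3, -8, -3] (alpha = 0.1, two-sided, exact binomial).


Step 1: Discard zero differences. Original n = 10; n_eff = number of nonzero differences = 10.
Nonzero differences (with sign): -2, +6, +5, +9, +9, +9, -7, -3, -8, -3
Step 2: Count signs: positive = 5, negative = 5.
Step 3: Under H0: P(positive) = 0.5, so the number of positives S ~ Bin(10, 0.5).
Step 4: Two-sided exact p-value = sum of Bin(10,0.5) probabilities at or below the observed probability = 1.000000.
Step 5: alpha = 0.1. fail to reject H0.

n_eff = 10, pos = 5, neg = 5, p = 1.000000, fail to reject H0.


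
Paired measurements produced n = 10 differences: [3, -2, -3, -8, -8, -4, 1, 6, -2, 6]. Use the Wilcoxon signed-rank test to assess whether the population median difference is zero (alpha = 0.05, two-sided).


Step 1: Drop any zero differences (none here) and take |d_i|.
|d| = [3, 2, 3, 8, 8, 4, 1, 6, 2, 6]
Step 2: Midrank |d_i| (ties get averaged ranks).
ranks: |3|->4.5, |2|->2.5, |3|->4.5, |8|->9.5, |8|->9.5, |4|->6, |1|->1, |6|->7.5, |2|->2.5, |6|->7.5
Step 3: Attach original signs; sum ranks with positive sign and with negative sign.
W+ = 4.5 + 1 + 7.5 + 7.5 = 20.5
W- = 2.5 + 4.5 + 9.5 + 9.5 + 6 + 2.5 = 34.5
(Check: W+ + W- = 55 should equal n(n+1)/2 = 55.)
Step 4: Test statistic W = min(W+, W-) = 20.5.
Step 5: Ties in |d|, so use the tie-corrected normal approximation.
        E[W] = n(n+1)/4 = 10*11/4 = 27.5.
        Tie groups: |d|=2 (t=2), |d|=3 (t=2), |d|=6 (t=2), |d|=8 (t=2); sum(t^3 - t) = 24.
        Var[W] = n(n+1)(2n+1)/24 - sum(t^3-t)/48 = 2310/24 - 24/48 = 95.75.
        z = (W - E[W]) / sqrt(Var[W]) = (20.5 - 27.5) / 9.7852 = -0.7154.
        Two-sided p = 2*Phi(z) = 0.474383.
Step 6: alpha = 0.05. fail to reject H0.

W+ = 20.5, W- = 34.5, W = min = 20.5, p = 0.474383, fail to reject H0.


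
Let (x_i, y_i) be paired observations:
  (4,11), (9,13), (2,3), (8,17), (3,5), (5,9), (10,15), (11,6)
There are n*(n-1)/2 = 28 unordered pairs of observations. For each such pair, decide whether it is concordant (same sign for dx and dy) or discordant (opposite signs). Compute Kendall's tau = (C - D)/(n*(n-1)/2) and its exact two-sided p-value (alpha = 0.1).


Step 1: Enumerate the 28 unordered pairs (i,j) with i<j and classify each by sign(x_j-x_i) * sign(y_j-y_i).
  (1,2):dx=+5,dy=+2->C; (1,3):dx=-2,dy=-8->C; (1,4):dx=+4,dy=+6->C; (1,5):dx=-1,dy=-6->C
  (1,6):dx=+1,dy=-2->D; (1,7):dx=+6,dy=+4->C; (1,8):dx=+7,dy=-5->D; (2,3):dx=-7,dy=-10->C
  (2,4):dx=-1,dy=+4->D; (2,5):dx=-6,dy=-8->C; (2,6):dx=-4,dy=-4->C; (2,7):dx=+1,dy=+2->C
  (2,8):dx=+2,dy=-7->D; (3,4):dx=+6,dy=+14->C; (3,5):dx=+1,dy=+2->C; (3,6):dx=+3,dy=+6->C
  (3,7):dx=+8,dy=+12->C; (3,8):dx=+9,dy=+3->C; (4,5):dx=-5,dy=-12->C; (4,6):dx=-3,dy=-8->C
  (4,7):dx=+2,dy=-2->D; (4,8):dx=+3,dy=-11->D; (5,6):dx=+2,dy=+4->C; (5,7):dx=+7,dy=+10->C
  (5,8):dx=+8,dy=+1->C; (6,7):dx=+5,dy=+6->C; (6,8):dx=+6,dy=-3->D; (7,8):dx=+1,dy=-9->D
Step 2: C = 20, D = 8, total pairs = 28.
Step 3: tau = (C - D)/(n(n-1)/2) = (20 - 8)/28 = 0.428571.
Step 4: Exact two-sided p-value (enumerate n! = 40320 permutations of y under H0): p = 0.178869.
Step 5: alpha = 0.1. fail to reject H0.

tau_b = 0.4286 (C=20, D=8), p = 0.178869, fail to reject H0.


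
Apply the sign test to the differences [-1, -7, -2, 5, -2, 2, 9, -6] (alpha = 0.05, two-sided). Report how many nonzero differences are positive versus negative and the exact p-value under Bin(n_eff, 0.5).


Step 1: Discard zero differences. Original n = 8; n_eff = number of nonzero differences = 8.
Nonzero differences (with sign): -1, -7, -2, +5, -2, +2, +9, -6
Step 2: Count signs: positive = 3, negative = 5.
Step 3: Under H0: P(positive) = 0.5, so the number of positives S ~ Bin(8, 0.5).
Step 4: Two-sided exact p-value = sum of Bin(8,0.5) probabilities at or below the observed probability = 0.726562.
Step 5: alpha = 0.05. fail to reject H0.

n_eff = 8, pos = 3, neg = 5, p = 0.726562, fail to reject H0.


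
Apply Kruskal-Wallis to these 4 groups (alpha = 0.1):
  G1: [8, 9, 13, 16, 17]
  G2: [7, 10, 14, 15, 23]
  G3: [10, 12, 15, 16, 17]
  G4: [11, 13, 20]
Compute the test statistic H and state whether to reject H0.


Step 1: Combine all N = 18 observations and assign midranks.
sorted (value, group, rank): (7,G2,1), (8,G1,2), (9,G1,3), (10,G2,4.5), (10,G3,4.5), (11,G4,6), (12,G3,7), (13,G1,8.5), (13,G4,8.5), (14,G2,10), (15,G2,11.5), (15,G3,11.5), (16,G1,13.5), (16,G3,13.5), (17,G1,15.5), (17,G3,15.5), (20,G4,17), (23,G2,18)
Step 2: Sum ranks within each group.
R_1 = 42.5 (n_1 = 5)
R_2 = 45 (n_2 = 5)
R_3 = 52 (n_3 = 5)
R_4 = 31.5 (n_4 = 3)
Step 3: H = 12/(N(N+1)) * sum(R_i^2/n_i) - 3(N+1)
     = 12/(18*19) * (42.5^2/5 + 45^2/5 + 52^2/5 + 31.5^2/3) - 3*19
     = 0.035088 * 1637.8 - 57
     = 0.466667.
Step 4: Ties present; correction factor C = 1 - 30/(18^3 - 18) = 0.994840. Corrected H = 0.466667 / 0.994840 = 0.469087.
Step 5: Under H0, H ~ chi^2(3); p-value = 0.925628.
Step 6: alpha = 0.1. fail to reject H0.

H = 0.4691, df = 3, p = 0.925628, fail to reject H0.


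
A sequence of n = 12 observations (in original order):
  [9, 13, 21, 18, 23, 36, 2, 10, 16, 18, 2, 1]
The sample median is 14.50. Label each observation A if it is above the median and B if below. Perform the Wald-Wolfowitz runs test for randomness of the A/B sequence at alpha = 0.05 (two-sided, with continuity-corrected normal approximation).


Step 1: Compute median = 14.50; label A = above, B = below.
Labels in order: BBAAAABBAABB  (n_A = 6, n_B = 6)
Step 2: Count runs R = 5.
Step 3: Under H0 (random ordering), E[R] = 2*n_A*n_B/(n_A+n_B) + 1 = 2*6*6/12 + 1 = 7.0000.
        Var[R] = 2*n_A*n_B*(2*n_A*n_B - n_A - n_B) / ((n_A+n_B)^2 * (n_A+n_B-1)) = 4320/1584 = 2.7273.
        SD[R] = 1.6514.
Step 4: Continuity-corrected z = (R + 0.5 - E[R]) / SD[R] = (5 + 0.5 - 7.0000) / 1.6514 = -0.9083.
Step 5: Two-sided p-value via normal approximation = 2*(1 - Phi(|z|)) = 0.363722.
Step 6: alpha = 0.05. fail to reject H0.

R = 5, z = -0.9083, p = 0.363722, fail to reject H0.


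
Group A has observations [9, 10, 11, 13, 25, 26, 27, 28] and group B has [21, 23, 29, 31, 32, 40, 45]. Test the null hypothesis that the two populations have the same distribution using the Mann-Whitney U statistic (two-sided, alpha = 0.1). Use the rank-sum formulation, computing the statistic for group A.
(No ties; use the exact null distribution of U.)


Step 1: Combine and sort all 15 observations; assign midranks.
sorted (value, group): (9,X), (10,X), (11,X), (13,X), (21,Y), (23,Y), (25,X), (26,X), (27,X), (28,X), (29,Y), (31,Y), (32,Y), (40,Y), (45,Y)
ranks: 9->1, 10->2, 11->3, 13->4, 21->5, 23->6, 25->7, 26->8, 27->9, 28->10, 29->11, 31->12, 32->13, 40->14, 45->15
Step 2: Rank sum for X: R1 = 1 + 2 + 3 + 4 + 7 + 8 + 9 + 10 = 44.
Step 3: U_X = R1 - n1(n1+1)/2 = 44 - 8*9/2 = 44 - 36 = 8.
       U_Y = n1*n2 - U_X = 56 - 8 = 48.
Step 4: No ties, so the exact null distribution of U (based on enumerating the C(15,8) = 6435 equally likely rank assignments) gives the two-sided p-value.
Step 5: p-value = 0.020513; compare to alpha = 0.1. reject H0.

U_X = 8, p = 0.020513, reject H0 at alpha = 0.1.


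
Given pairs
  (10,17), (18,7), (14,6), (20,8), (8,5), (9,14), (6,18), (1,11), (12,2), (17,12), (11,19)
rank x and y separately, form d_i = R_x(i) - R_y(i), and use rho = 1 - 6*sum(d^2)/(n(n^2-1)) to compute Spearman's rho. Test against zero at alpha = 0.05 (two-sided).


Step 1: Rank x and y separately (midranks; no ties here).
rank(x): 10->5, 18->10, 14->8, 20->11, 8->3, 9->4, 6->2, 1->1, 12->7, 17->9, 11->6
rank(y): 17->9, 7->4, 6->3, 8->5, 5->2, 14->8, 18->10, 11->6, 2->1, 12->7, 19->11
Step 2: d_i = R_x(i) - R_y(i); compute d_i^2.
  (5-9)^2=16, (10-4)^2=36, (8-3)^2=25, (11-5)^2=36, (3-2)^2=1, (4-8)^2=16, (2-10)^2=64, (1-6)^2=25, (7-1)^2=36, (9-7)^2=4, (6-11)^2=25
sum(d^2) = 284.
Step 3: rho = 1 - 6*284 / (11*(11^2 - 1)) = 1 - 1704/1320 = -0.290909.
Step 4: Under H0, t = rho * sqrt((n-2)/(1-rho^2)) = -0.9122 ~ t(9).
Step 5: Two-sided p-value from the t-distribution with 9 df = 0.385457.
Step 6: alpha = 0.05. fail to reject H0.

rho = -0.2909, p = 0.385457, fail to reject H0 at alpha = 0.05.


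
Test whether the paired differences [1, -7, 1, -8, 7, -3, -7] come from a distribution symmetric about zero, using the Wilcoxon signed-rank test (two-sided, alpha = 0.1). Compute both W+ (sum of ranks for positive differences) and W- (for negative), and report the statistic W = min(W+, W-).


Step 1: Drop any zero differences (none here) and take |d_i|.
|d| = [1, 7, 1, 8, 7, 3, 7]
Step 2: Midrank |d_i| (ties get averaged ranks).
ranks: |1|->1.5, |7|->5, |1|->1.5, |8|->7, |7|->5, |3|->3, |7|->5
Step 3: Attach original signs; sum ranks with positive sign and with negative sign.
W+ = 1.5 + 1.5 + 5 = 8
W- = 5 + 7 + 3 + 5 = 20
(Check: W+ + W- = 28 should equal n(n+1)/2 = 28.)
Step 4: Test statistic W = min(W+, W-) = 8.
Step 5: Ties in |d|, so use the tie-corrected normal approximation.
        E[W] = n(n+1)/4 = 7*8/4 = 14.
        Tie groups: |d|=1 (t=2), |d|=7 (t=3); sum(t^3 - t) = 30.
        Var[W] = n(n+1)(2n+1)/24 - sum(t^3-t)/48 = 840/24 - 30/48 = 34.375.
        z = (W - E[W]) / sqrt(Var[W]) = (8 - 14) / 5.8630 = -1.0234.
        Two-sided p = 2*Phi(z) = 0.306136.
Step 6: alpha = 0.1. fail to reject H0.

W+ = 8, W- = 20, W = min = 8, p = 0.306136, fail to reject H0.


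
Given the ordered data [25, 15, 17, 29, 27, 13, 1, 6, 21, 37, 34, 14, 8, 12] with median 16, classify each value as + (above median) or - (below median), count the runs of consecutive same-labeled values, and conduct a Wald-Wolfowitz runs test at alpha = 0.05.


Step 1: Compute median = 16; label A = above, B = below.
Labels in order: ABAAABBBAAABBB  (n_A = 7, n_B = 7)
Step 2: Count runs R = 6.
Step 3: Under H0 (random ordering), E[R] = 2*n_A*n_B/(n_A+n_B) + 1 = 2*7*7/14 + 1 = 8.0000.
        Var[R] = 2*n_A*n_B*(2*n_A*n_B - n_A - n_B) / ((n_A+n_B)^2 * (n_A+n_B-1)) = 8232/2548 = 3.2308.
        SD[R] = 1.7974.
Step 4: Continuity-corrected z = (R + 0.5 - E[R]) / SD[R] = (6 + 0.5 - 8.0000) / 1.7974 = -0.8345.
Step 5: Two-sided p-value via normal approximation = 2*(1 - Phi(|z|)) = 0.403986.
Step 6: alpha = 0.05. fail to reject H0.

R = 6, z = -0.8345, p = 0.403986, fail to reject H0.


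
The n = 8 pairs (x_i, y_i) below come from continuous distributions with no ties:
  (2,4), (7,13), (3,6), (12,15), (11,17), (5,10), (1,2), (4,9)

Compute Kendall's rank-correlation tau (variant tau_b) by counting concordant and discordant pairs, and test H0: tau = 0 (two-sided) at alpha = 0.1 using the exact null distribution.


Step 1: Enumerate the 28 unordered pairs (i,j) with i<j and classify each by sign(x_j-x_i) * sign(y_j-y_i).
  (1,2):dx=+5,dy=+9->C; (1,3):dx=+1,dy=+2->C; (1,4):dx=+10,dy=+11->C; (1,5):dx=+9,dy=+13->C
  (1,6):dx=+3,dy=+6->C; (1,7):dx=-1,dy=-2->C; (1,8):dx=+2,dy=+5->C; (2,3):dx=-4,dy=-7->C
  (2,4):dx=+5,dy=+2->C; (2,5):dx=+4,dy=+4->C; (2,6):dx=-2,dy=-3->C; (2,7):dx=-6,dy=-11->C
  (2,8):dx=-3,dy=-4->C; (3,4):dx=+9,dy=+9->C; (3,5):dx=+8,dy=+11->C; (3,6):dx=+2,dy=+4->C
  (3,7):dx=-2,dy=-4->C; (3,8):dx=+1,dy=+3->C; (4,5):dx=-1,dy=+2->D; (4,6):dx=-7,dy=-5->C
  (4,7):dx=-11,dy=-13->C; (4,8):dx=-8,dy=-6->C; (5,6):dx=-6,dy=-7->C; (5,7):dx=-10,dy=-15->C
  (5,8):dx=-7,dy=-8->C; (6,7):dx=-4,dy=-8->C; (6,8):dx=-1,dy=-1->C; (7,8):dx=+3,dy=+7->C
Step 2: C = 27, D = 1, total pairs = 28.
Step 3: tau = (C - D)/(n(n-1)/2) = (27 - 1)/28 = 0.928571.
Step 4: Exact two-sided p-value (enumerate n! = 40320 permutations of y under H0): p = 0.000397.
Step 5: alpha = 0.1. reject H0.

tau_b = 0.9286 (C=27, D=1), p = 0.000397, reject H0.


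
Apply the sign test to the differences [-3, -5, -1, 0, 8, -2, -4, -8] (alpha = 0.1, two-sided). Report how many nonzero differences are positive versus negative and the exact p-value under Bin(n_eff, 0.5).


Step 1: Discard zero differences. Original n = 8; n_eff = number of nonzero differences = 7.
Nonzero differences (with sign): -3, -5, -1, +8, -2, -4, -8
Step 2: Count signs: positive = 1, negative = 6.
Step 3: Under H0: P(positive) = 0.5, so the number of positives S ~ Bin(7, 0.5).
Step 4: Two-sided exact p-value = sum of Bin(7,0.5) probabilities at or below the observed probability = 0.125000.
Step 5: alpha = 0.1. fail to reject H0.

n_eff = 7, pos = 1, neg = 6, p = 0.125000, fail to reject H0.


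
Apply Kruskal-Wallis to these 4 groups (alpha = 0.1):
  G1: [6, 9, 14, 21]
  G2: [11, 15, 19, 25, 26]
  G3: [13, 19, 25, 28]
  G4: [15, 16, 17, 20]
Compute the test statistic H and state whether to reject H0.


Step 1: Combine all N = 17 observations and assign midranks.
sorted (value, group, rank): (6,G1,1), (9,G1,2), (11,G2,3), (13,G3,4), (14,G1,5), (15,G2,6.5), (15,G4,6.5), (16,G4,8), (17,G4,9), (19,G2,10.5), (19,G3,10.5), (20,G4,12), (21,G1,13), (25,G2,14.5), (25,G3,14.5), (26,G2,16), (28,G3,17)
Step 2: Sum ranks within each group.
R_1 = 21 (n_1 = 4)
R_2 = 50.5 (n_2 = 5)
R_3 = 46 (n_3 = 4)
R_4 = 35.5 (n_4 = 4)
Step 3: H = 12/(N(N+1)) * sum(R_i^2/n_i) - 3(N+1)
     = 12/(17*18) * (21^2/4 + 50.5^2/5 + 46^2/4 + 35.5^2/4) - 3*18
     = 0.039216 * 1464.36 - 54
     = 3.425980.
Step 4: Ties present; correction factor C = 1 - 18/(17^3 - 17) = 0.996324. Corrected H = 3.425980 / 0.996324 = 3.438622.
Step 5: Under H0, H ~ chi^2(3); p-value = 0.328810.
Step 6: alpha = 0.1. fail to reject H0.

H = 3.4386, df = 3, p = 0.328810, fail to reject H0.


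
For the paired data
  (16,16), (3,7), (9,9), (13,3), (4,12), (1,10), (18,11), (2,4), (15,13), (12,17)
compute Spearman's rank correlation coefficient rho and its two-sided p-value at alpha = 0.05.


Step 1: Rank x and y separately (midranks; no ties here).
rank(x): 16->9, 3->3, 9->5, 13->7, 4->4, 1->1, 18->10, 2->2, 15->8, 12->6
rank(y): 16->9, 7->3, 9->4, 3->1, 12->7, 10->5, 11->6, 4->2, 13->8, 17->10
Step 2: d_i = R_x(i) - R_y(i); compute d_i^2.
  (9-9)^2=0, (3-3)^2=0, (5-4)^2=1, (7-1)^2=36, (4-7)^2=9, (1-5)^2=16, (10-6)^2=16, (2-2)^2=0, (8-8)^2=0, (6-10)^2=16
sum(d^2) = 94.
Step 3: rho = 1 - 6*94 / (10*(10^2 - 1)) = 1 - 564/990 = 0.430303.
Step 4: Under H0, t = rho * sqrt((n-2)/(1-rho^2)) = 1.3483 ~ t(8).
Step 5: Two-sided p-value from the t-distribution with 8 df = 0.214492.
Step 6: alpha = 0.05. fail to reject H0.

rho = 0.4303, p = 0.214492, fail to reject H0 at alpha = 0.05.


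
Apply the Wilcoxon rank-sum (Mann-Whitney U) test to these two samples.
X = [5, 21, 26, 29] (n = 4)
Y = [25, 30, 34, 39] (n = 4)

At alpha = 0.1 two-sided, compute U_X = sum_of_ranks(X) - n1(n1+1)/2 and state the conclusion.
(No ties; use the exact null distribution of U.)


Step 1: Combine and sort all 8 observations; assign midranks.
sorted (value, group): (5,X), (21,X), (25,Y), (26,X), (29,X), (30,Y), (34,Y), (39,Y)
ranks: 5->1, 21->2, 25->3, 26->4, 29->5, 30->6, 34->7, 39->8
Step 2: Rank sum for X: R1 = 1 + 2 + 4 + 5 = 12.
Step 3: U_X = R1 - n1(n1+1)/2 = 12 - 4*5/2 = 12 - 10 = 2.
       U_Y = n1*n2 - U_X = 16 - 2 = 14.
Step 4: No ties, so the exact null distribution of U (based on enumerating the C(8,4) = 70 equally likely rank assignments) gives the two-sided p-value.
Step 5: p-value = 0.114286; compare to alpha = 0.1. fail to reject H0.

U_X = 2, p = 0.114286, fail to reject H0 at alpha = 0.1.


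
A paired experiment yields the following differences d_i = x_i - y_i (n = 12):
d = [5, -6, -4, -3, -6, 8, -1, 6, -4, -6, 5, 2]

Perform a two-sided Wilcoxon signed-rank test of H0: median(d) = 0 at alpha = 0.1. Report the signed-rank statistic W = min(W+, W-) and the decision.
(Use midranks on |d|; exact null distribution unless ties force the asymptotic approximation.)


Step 1: Drop any zero differences (none here) and take |d_i|.
|d| = [5, 6, 4, 3, 6, 8, 1, 6, 4, 6, 5, 2]
Step 2: Midrank |d_i| (ties get averaged ranks).
ranks: |5|->6.5, |6|->9.5, |4|->4.5, |3|->3, |6|->9.5, |8|->12, |1|->1, |6|->9.5, |4|->4.5, |6|->9.5, |5|->6.5, |2|->2
Step 3: Attach original signs; sum ranks with positive sign and with negative sign.
W+ = 6.5 + 12 + 9.5 + 6.5 + 2 = 36.5
W- = 9.5 + 4.5 + 3 + 9.5 + 1 + 4.5 + 9.5 = 41.5
(Check: W+ + W- = 78 should equal n(n+1)/2 = 78.)
Step 4: Test statistic W = min(W+, W-) = 36.5.
Step 5: Ties in |d|, so use the tie-corrected normal approximation.
        E[W] = n(n+1)/4 = 12*13/4 = 39.
        Tie groups: |d|=4 (t=2), |d|=5 (t=2), |d|=6 (t=4); sum(t^3 - t) = 72.
        Var[W] = n(n+1)(2n+1)/24 - sum(t^3-t)/48 = 3900/24 - 72/48 = 161.
        z = (W - E[W]) / sqrt(Var[W]) = (36.5 - 39) / 12.6886 = -0.1970.
        Two-sided p = 2*Phi(z) = 0.843806.
Step 6: alpha = 0.1. fail to reject H0.

W+ = 36.5, W- = 41.5, W = min = 36.5, p = 0.843806, fail to reject H0.


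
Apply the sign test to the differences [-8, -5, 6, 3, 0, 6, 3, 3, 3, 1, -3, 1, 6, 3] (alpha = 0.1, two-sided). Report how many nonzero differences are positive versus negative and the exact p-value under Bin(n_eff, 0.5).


Step 1: Discard zero differences. Original n = 14; n_eff = number of nonzero differences = 13.
Nonzero differences (with sign): -8, -5, +6, +3, +6, +3, +3, +3, +1, -3, +1, +6, +3
Step 2: Count signs: positive = 10, negative = 3.
Step 3: Under H0: P(positive) = 0.5, so the number of positives S ~ Bin(13, 0.5).
Step 4: Two-sided exact p-value = sum of Bin(13,0.5) probabilities at or below the observed probability = 0.092285.
Step 5: alpha = 0.1. reject H0.

n_eff = 13, pos = 10, neg = 3, p = 0.092285, reject H0.


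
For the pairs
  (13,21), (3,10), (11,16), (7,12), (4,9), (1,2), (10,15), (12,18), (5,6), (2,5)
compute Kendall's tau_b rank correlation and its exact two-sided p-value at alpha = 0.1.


Step 1: Enumerate the 45 unordered pairs (i,j) with i<j and classify each by sign(x_j-x_i) * sign(y_j-y_i).
  (1,2):dx=-10,dy=-11->C; (1,3):dx=-2,dy=-5->C; (1,4):dx=-6,dy=-9->C; (1,5):dx=-9,dy=-12->C
  (1,6):dx=-12,dy=-19->C; (1,7):dx=-3,dy=-6->C; (1,8):dx=-1,dy=-3->C; (1,9):dx=-8,dy=-15->C
  (1,10):dx=-11,dy=-16->C; (2,3):dx=+8,dy=+6->C; (2,4):dx=+4,dy=+2->C; (2,5):dx=+1,dy=-1->D
  (2,6):dx=-2,dy=-8->C; (2,7):dx=+7,dy=+5->C; (2,8):dx=+9,dy=+8->C; (2,9):dx=+2,dy=-4->D
  (2,10):dx=-1,dy=-5->C; (3,4):dx=-4,dy=-4->C; (3,5):dx=-7,dy=-7->C; (3,6):dx=-10,dy=-14->C
  (3,7):dx=-1,dy=-1->C; (3,8):dx=+1,dy=+2->C; (3,9):dx=-6,dy=-10->C; (3,10):dx=-9,dy=-11->C
  (4,5):dx=-3,dy=-3->C; (4,6):dx=-6,dy=-10->C; (4,7):dx=+3,dy=+3->C; (4,8):dx=+5,dy=+6->C
  (4,9):dx=-2,dy=-6->C; (4,10):dx=-5,dy=-7->C; (5,6):dx=-3,dy=-7->C; (5,7):dx=+6,dy=+6->C
  (5,8):dx=+8,dy=+9->C; (5,9):dx=+1,dy=-3->D; (5,10):dx=-2,dy=-4->C; (6,7):dx=+9,dy=+13->C
  (6,8):dx=+11,dy=+16->C; (6,9):dx=+4,dy=+4->C; (6,10):dx=+1,dy=+3->C; (7,8):dx=+2,dy=+3->C
  (7,9):dx=-5,dy=-9->C; (7,10):dx=-8,dy=-10->C; (8,9):dx=-7,dy=-12->C; (8,10):dx=-10,dy=-13->C
  (9,10):dx=-3,dy=-1->C
Step 2: C = 42, D = 3, total pairs = 45.
Step 3: tau = (C - D)/(n(n-1)/2) = (42 - 3)/45 = 0.866667.
Step 4: Exact two-sided p-value (enumerate n! = 3628800 permutations of y under H0): p = 0.000115.
Step 5: alpha = 0.1. reject H0.

tau_b = 0.8667 (C=42, D=3), p = 0.000115, reject H0.


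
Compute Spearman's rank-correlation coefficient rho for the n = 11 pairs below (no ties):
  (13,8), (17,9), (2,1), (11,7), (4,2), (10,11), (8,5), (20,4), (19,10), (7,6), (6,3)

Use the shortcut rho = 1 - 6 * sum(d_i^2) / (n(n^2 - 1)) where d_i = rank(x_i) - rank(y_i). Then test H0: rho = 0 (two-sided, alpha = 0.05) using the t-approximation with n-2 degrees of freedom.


Step 1: Rank x and y separately (midranks; no ties here).
rank(x): 13->8, 17->9, 2->1, 11->7, 4->2, 10->6, 8->5, 20->11, 19->10, 7->4, 6->3
rank(y): 8->8, 9->9, 1->1, 7->7, 2->2, 11->11, 5->5, 4->4, 10->10, 6->6, 3->3
Step 2: d_i = R_x(i) - R_y(i); compute d_i^2.
  (8-8)^2=0, (9-9)^2=0, (1-1)^2=0, (7-7)^2=0, (2-2)^2=0, (6-11)^2=25, (5-5)^2=0, (11-4)^2=49, (10-10)^2=0, (4-6)^2=4, (3-3)^2=0
sum(d^2) = 78.
Step 3: rho = 1 - 6*78 / (11*(11^2 - 1)) = 1 - 468/1320 = 0.645455.
Step 4: Under H0, t = rho * sqrt((n-2)/(1-rho^2)) = 2.5352 ~ t(9).
Step 5: Two-sided p-value from the t-distribution with 9 df = 0.031963.
Step 6: alpha = 0.05. reject H0.

rho = 0.6455, p = 0.031963, reject H0 at alpha = 0.05.


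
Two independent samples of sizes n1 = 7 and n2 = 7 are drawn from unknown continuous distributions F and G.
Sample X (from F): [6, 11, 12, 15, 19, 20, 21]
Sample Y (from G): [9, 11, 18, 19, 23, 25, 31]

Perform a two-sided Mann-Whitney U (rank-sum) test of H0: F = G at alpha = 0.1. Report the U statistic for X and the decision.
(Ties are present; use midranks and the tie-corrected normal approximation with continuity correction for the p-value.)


Step 1: Combine and sort all 14 observations; assign midranks.
sorted (value, group): (6,X), (9,Y), (11,X), (11,Y), (12,X), (15,X), (18,Y), (19,X), (19,Y), (20,X), (21,X), (23,Y), (25,Y), (31,Y)
ranks: 6->1, 9->2, 11->3.5, 11->3.5, 12->5, 15->6, 18->7, 19->8.5, 19->8.5, 20->10, 21->11, 23->12, 25->13, 31->14
Step 2: Rank sum for X: R1 = 1 + 3.5 + 5 + 6 + 8.5 + 10 + 11 = 45.
Step 3: U_X = R1 - n1(n1+1)/2 = 45 - 7*8/2 = 45 - 28 = 17.
       U_Y = n1*n2 - U_X = 49 - 17 = 32.
Step 4: Ties are present, so use the tie-corrected normal approximation (with continuity correction) for the p-value.
Step 5: p-value = 0.370039; compare to alpha = 0.1. fail to reject H0.

U_X = 17, p = 0.370039, fail to reject H0 at alpha = 0.1.


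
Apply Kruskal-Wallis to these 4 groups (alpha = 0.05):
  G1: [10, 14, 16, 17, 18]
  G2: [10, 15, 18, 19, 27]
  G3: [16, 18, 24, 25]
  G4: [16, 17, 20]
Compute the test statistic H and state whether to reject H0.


Step 1: Combine all N = 17 observations and assign midranks.
sorted (value, group, rank): (10,G1,1.5), (10,G2,1.5), (14,G1,3), (15,G2,4), (16,G1,6), (16,G3,6), (16,G4,6), (17,G1,8.5), (17,G4,8.5), (18,G1,11), (18,G2,11), (18,G3,11), (19,G2,13), (20,G4,14), (24,G3,15), (25,G3,16), (27,G2,17)
Step 2: Sum ranks within each group.
R_1 = 30 (n_1 = 5)
R_2 = 46.5 (n_2 = 5)
R_3 = 48 (n_3 = 4)
R_4 = 28.5 (n_4 = 3)
Step 3: H = 12/(N(N+1)) * sum(R_i^2/n_i) - 3(N+1)
     = 12/(17*18) * (30^2/5 + 46.5^2/5 + 48^2/4 + 28.5^2/3) - 3*18
     = 0.039216 * 1459.2 - 54
     = 3.223529.
Step 4: Ties present; correction factor C = 1 - 60/(17^3 - 17) = 0.987745. Corrected H = 3.223529 / 0.987745 = 3.263524.
Step 5: Under H0, H ~ chi^2(3); p-value = 0.352752.
Step 6: alpha = 0.05. fail to reject H0.

H = 3.2635, df = 3, p = 0.352752, fail to reject H0.


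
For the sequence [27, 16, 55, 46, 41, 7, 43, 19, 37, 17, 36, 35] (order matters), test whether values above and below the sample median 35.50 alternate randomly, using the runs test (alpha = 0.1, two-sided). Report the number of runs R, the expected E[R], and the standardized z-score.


Step 1: Compute median = 35.50; label A = above, B = below.
Labels in order: BBAAABABABAB  (n_A = 6, n_B = 6)
Step 2: Count runs R = 9.
Step 3: Under H0 (random ordering), E[R] = 2*n_A*n_B/(n_A+n_B) + 1 = 2*6*6/12 + 1 = 7.0000.
        Var[R] = 2*n_A*n_B*(2*n_A*n_B - n_A - n_B) / ((n_A+n_B)^2 * (n_A+n_B-1)) = 4320/1584 = 2.7273.
        SD[R] = 1.6514.
Step 4: Continuity-corrected z = (R - 0.5 - E[R]) / SD[R] = (9 - 0.5 - 7.0000) / 1.6514 = 0.9083.
Step 5: Two-sided p-value via normal approximation = 2*(1 - Phi(|z|)) = 0.363722.
Step 6: alpha = 0.1. fail to reject H0.

R = 9, z = 0.9083, p = 0.363722, fail to reject H0.


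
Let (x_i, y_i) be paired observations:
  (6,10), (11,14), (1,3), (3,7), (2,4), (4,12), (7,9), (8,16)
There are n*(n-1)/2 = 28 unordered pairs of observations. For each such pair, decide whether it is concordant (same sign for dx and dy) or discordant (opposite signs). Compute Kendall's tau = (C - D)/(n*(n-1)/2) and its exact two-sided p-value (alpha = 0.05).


Step 1: Enumerate the 28 unordered pairs (i,j) with i<j and classify each by sign(x_j-x_i) * sign(y_j-y_i).
  (1,2):dx=+5,dy=+4->C; (1,3):dx=-5,dy=-7->C; (1,4):dx=-3,dy=-3->C; (1,5):dx=-4,dy=-6->C
  (1,6):dx=-2,dy=+2->D; (1,7):dx=+1,dy=-1->D; (1,8):dx=+2,dy=+6->C; (2,3):dx=-10,dy=-11->C
  (2,4):dx=-8,dy=-7->C; (2,5):dx=-9,dy=-10->C; (2,6):dx=-7,dy=-2->C; (2,7):dx=-4,dy=-5->C
  (2,8):dx=-3,dy=+2->D; (3,4):dx=+2,dy=+4->C; (3,5):dx=+1,dy=+1->C; (3,6):dx=+3,dy=+9->C
  (3,7):dx=+6,dy=+6->C; (3,8):dx=+7,dy=+13->C; (4,5):dx=-1,dy=-3->C; (4,6):dx=+1,dy=+5->C
  (4,7):dx=+4,dy=+2->C; (4,8):dx=+5,dy=+9->C; (5,6):dx=+2,dy=+8->C; (5,7):dx=+5,dy=+5->C
  (5,8):dx=+6,dy=+12->C; (6,7):dx=+3,dy=-3->D; (6,8):dx=+4,dy=+4->C; (7,8):dx=+1,dy=+7->C
Step 2: C = 24, D = 4, total pairs = 28.
Step 3: tau = (C - D)/(n(n-1)/2) = (24 - 4)/28 = 0.714286.
Step 4: Exact two-sided p-value (enumerate n! = 40320 permutations of y under H0): p = 0.014137.
Step 5: alpha = 0.05. reject H0.

tau_b = 0.7143 (C=24, D=4), p = 0.014137, reject H0.


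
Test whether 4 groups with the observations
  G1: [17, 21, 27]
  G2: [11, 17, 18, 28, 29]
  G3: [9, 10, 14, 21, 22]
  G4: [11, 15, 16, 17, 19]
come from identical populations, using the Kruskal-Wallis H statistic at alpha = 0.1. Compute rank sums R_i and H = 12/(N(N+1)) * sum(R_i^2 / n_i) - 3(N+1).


Step 1: Combine all N = 18 observations and assign midranks.
sorted (value, group, rank): (9,G3,1), (10,G3,2), (11,G2,3.5), (11,G4,3.5), (14,G3,5), (15,G4,6), (16,G4,7), (17,G1,9), (17,G2,9), (17,G4,9), (18,G2,11), (19,G4,12), (21,G1,13.5), (21,G3,13.5), (22,G3,15), (27,G1,16), (28,G2,17), (29,G2,18)
Step 2: Sum ranks within each group.
R_1 = 38.5 (n_1 = 3)
R_2 = 58.5 (n_2 = 5)
R_3 = 36.5 (n_3 = 5)
R_4 = 37.5 (n_4 = 5)
Step 3: H = 12/(N(N+1)) * sum(R_i^2/n_i) - 3(N+1)
     = 12/(18*19) * (38.5^2/3 + 58.5^2/5 + 36.5^2/5 + 37.5^2/5) - 3*19
     = 0.035088 * 1726.23 - 57
     = 3.569591.
Step 4: Ties present; correction factor C = 1 - 36/(18^3 - 18) = 0.993808. Corrected H = 3.569591 / 0.993808 = 3.591831.
Step 5: Under H0, H ~ chi^2(3); p-value = 0.309046.
Step 6: alpha = 0.1. fail to reject H0.

H = 3.5918, df = 3, p = 0.309046, fail to reject H0.


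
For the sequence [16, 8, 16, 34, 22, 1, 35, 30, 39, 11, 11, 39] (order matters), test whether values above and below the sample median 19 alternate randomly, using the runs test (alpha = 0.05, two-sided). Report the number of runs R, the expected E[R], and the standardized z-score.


Step 1: Compute median = 19; label A = above, B = below.
Labels in order: BBBAABAAABBA  (n_A = 6, n_B = 6)
Step 2: Count runs R = 6.
Step 3: Under H0 (random ordering), E[R] = 2*n_A*n_B/(n_A+n_B) + 1 = 2*6*6/12 + 1 = 7.0000.
        Var[R] = 2*n_A*n_B*(2*n_A*n_B - n_A - n_B) / ((n_A+n_B)^2 * (n_A+n_B-1)) = 4320/1584 = 2.7273.
        SD[R] = 1.6514.
Step 4: Continuity-corrected z = (R + 0.5 - E[R]) / SD[R] = (6 + 0.5 - 7.0000) / 1.6514 = -0.3028.
Step 5: Two-sided p-value via normal approximation = 2*(1 - Phi(|z|)) = 0.762069.
Step 6: alpha = 0.05. fail to reject H0.

R = 6, z = -0.3028, p = 0.762069, fail to reject H0.


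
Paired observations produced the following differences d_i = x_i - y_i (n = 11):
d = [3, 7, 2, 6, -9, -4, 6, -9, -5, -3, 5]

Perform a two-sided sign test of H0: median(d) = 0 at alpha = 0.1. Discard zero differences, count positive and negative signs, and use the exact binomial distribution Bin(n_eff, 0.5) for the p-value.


Step 1: Discard zero differences. Original n = 11; n_eff = number of nonzero differences = 11.
Nonzero differences (with sign): +3, +7, +2, +6, -9, -4, +6, -9, -5, -3, +5
Step 2: Count signs: positive = 6, negative = 5.
Step 3: Under H0: P(positive) = 0.5, so the number of positives S ~ Bin(11, 0.5).
Step 4: Two-sided exact p-value = sum of Bin(11,0.5) probabilities at or below the observed probability = 1.000000.
Step 5: alpha = 0.1. fail to reject H0.

n_eff = 11, pos = 6, neg = 5, p = 1.000000, fail to reject H0.


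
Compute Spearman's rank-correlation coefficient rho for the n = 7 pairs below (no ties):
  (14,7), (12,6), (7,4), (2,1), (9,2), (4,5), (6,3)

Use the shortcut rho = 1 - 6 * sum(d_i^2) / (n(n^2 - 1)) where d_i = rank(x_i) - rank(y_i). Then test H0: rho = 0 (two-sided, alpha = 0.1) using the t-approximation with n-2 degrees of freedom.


Step 1: Rank x and y separately (midranks; no ties here).
rank(x): 14->7, 12->6, 7->4, 2->1, 9->5, 4->2, 6->3
rank(y): 7->7, 6->6, 4->4, 1->1, 2->2, 5->5, 3->3
Step 2: d_i = R_x(i) - R_y(i); compute d_i^2.
  (7-7)^2=0, (6-6)^2=0, (4-4)^2=0, (1-1)^2=0, (5-2)^2=9, (2-5)^2=9, (3-3)^2=0
sum(d^2) = 18.
Step 3: rho = 1 - 6*18 / (7*(7^2 - 1)) = 1 - 108/336 = 0.678571.
Step 4: Under H0, t = rho * sqrt((n-2)/(1-rho^2)) = 2.0657 ~ t(5).
Step 5: Two-sided p-value from the t-distribution with 5 df = 0.093750.
Step 6: alpha = 0.1. reject H0.

rho = 0.6786, p = 0.093750, reject H0 at alpha = 0.1.


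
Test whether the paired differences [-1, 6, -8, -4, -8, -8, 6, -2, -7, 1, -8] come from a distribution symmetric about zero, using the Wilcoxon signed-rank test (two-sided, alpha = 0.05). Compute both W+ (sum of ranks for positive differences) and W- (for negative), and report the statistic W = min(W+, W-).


Step 1: Drop any zero differences (none here) and take |d_i|.
|d| = [1, 6, 8, 4, 8, 8, 6, 2, 7, 1, 8]
Step 2: Midrank |d_i| (ties get averaged ranks).
ranks: |1|->1.5, |6|->5.5, |8|->9.5, |4|->4, |8|->9.5, |8|->9.5, |6|->5.5, |2|->3, |7|->7, |1|->1.5, |8|->9.5
Step 3: Attach original signs; sum ranks with positive sign and with negative sign.
W+ = 5.5 + 5.5 + 1.5 = 12.5
W- = 1.5 + 9.5 + 4 + 9.5 + 9.5 + 3 + 7 + 9.5 = 53.5
(Check: W+ + W- = 66 should equal n(n+1)/2 = 66.)
Step 4: Test statistic W = min(W+, W-) = 12.5.
Step 5: Ties in |d|, so use the tie-corrected normal approximation.
        E[W] = n(n+1)/4 = 11*12/4 = 33.
        Tie groups: |d|=1 (t=2), |d|=6 (t=2), |d|=8 (t=4); sum(t^3 - t) = 72.
        Var[W] = n(n+1)(2n+1)/24 - sum(t^3-t)/48 = 3036/24 - 72/48 = 125.
        z = (W - E[W]) / sqrt(Var[W]) = (12.5 - 33) / 11.1803 = -1.8336.
        Two-sided p = 2*Phi(z) = 0.066717.
Step 6: alpha = 0.05. fail to reject H0.

W+ = 12.5, W- = 53.5, W = min = 12.5, p = 0.066717, fail to reject H0.
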